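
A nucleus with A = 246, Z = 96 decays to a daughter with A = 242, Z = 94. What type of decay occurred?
ΔA = -4, ΔZ = -2 ⇒ alpha decay (α)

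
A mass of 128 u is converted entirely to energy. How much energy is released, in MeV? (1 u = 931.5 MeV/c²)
E = mc² = 1.192e5 MeV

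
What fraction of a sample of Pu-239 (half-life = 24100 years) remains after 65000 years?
N/N₀ = (1/2)^(t/t½) = 0.1542 = 15.4%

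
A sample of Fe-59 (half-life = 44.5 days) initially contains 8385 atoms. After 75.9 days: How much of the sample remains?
N = N₀(1/2)^(t/t½) = 2571 atoms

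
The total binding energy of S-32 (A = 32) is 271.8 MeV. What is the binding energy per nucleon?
B.E./A = 271.8/32 = 8.494 MeV/nucleon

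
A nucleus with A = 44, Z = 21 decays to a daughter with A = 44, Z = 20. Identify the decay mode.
ΔA = 0, ΔZ = -1 ⇒ beta-plus decay (β⁺) or electron capture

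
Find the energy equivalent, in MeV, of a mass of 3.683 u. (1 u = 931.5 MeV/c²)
E = mc² = 3431 MeV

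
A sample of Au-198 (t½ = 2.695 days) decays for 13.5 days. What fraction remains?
N/N₀ = (1/2)^(t/t½) = 0.03105 = 3.1%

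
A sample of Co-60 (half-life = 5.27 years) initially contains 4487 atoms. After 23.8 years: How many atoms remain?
N = N₀(1/2)^(t/t½) = 196.1 atoms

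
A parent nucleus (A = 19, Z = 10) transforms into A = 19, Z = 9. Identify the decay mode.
ΔA = 0, ΔZ = -1 ⇒ beta-plus decay (β⁺) or electron capture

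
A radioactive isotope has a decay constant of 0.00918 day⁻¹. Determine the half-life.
t½ = ln(2)/λ = 75.51 days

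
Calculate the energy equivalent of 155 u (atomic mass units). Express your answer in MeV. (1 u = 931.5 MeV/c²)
E = mc² = 1.444e5 MeV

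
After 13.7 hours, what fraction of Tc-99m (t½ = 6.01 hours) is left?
N/N₀ = (1/2)^(t/t½) = 0.206 = 20.6%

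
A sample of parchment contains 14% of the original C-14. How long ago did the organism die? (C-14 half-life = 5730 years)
Age = t½ × log₂(1/ratio) = 16250 years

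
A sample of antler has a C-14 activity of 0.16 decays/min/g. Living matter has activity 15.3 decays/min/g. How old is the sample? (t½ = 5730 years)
Age = t½ × log₂(A₀/A) = 37700 years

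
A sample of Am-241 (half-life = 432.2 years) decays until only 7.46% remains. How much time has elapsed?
t = t½ × log₂(N₀/N) = 1618 years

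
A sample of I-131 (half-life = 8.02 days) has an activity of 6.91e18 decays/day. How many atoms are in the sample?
N = A/λ = 7.995e19 atoms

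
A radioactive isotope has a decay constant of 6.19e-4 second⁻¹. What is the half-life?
t½ = ln(2)/λ = 1120 seconds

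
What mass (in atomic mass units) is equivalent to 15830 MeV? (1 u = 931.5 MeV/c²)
m = E/c² = 16.99 u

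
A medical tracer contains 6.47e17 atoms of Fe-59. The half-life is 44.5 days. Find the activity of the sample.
A = λN = 1.008e16 decays/day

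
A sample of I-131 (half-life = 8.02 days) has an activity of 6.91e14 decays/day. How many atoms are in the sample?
N = A/λ = 7.995e15 atoms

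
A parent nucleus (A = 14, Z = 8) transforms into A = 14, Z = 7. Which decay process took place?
ΔA = 0, ΔZ = -1 ⇒ beta-plus decay (β⁺) or electron capture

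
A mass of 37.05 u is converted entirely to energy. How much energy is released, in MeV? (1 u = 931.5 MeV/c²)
E = mc² = 34510 MeV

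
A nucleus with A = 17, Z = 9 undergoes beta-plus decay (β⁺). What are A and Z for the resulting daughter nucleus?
Daughter: A = 17, Z = 8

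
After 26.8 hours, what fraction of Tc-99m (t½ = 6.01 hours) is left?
N/N₀ = (1/2)^(t/t½) = 0.04546 = 4.55%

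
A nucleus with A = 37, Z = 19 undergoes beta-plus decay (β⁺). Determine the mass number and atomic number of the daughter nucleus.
Daughter: A = 37, Z = 18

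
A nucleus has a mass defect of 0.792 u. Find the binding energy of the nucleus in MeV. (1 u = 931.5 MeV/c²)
B.E. = Δm × 931.5 = 737.7 MeV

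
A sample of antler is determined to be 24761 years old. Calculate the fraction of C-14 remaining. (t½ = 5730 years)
N/N₀ = (1/2)^(t/t½) = 0.05002 = 5%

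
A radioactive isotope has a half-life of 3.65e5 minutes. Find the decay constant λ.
λ = ln(2)/t½ = 1.899e-6 minute⁻¹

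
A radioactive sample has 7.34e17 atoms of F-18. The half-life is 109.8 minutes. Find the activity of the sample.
A = λN = 4.634e15 decays/minute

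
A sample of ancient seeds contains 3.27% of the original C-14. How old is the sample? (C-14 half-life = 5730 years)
Age = t½ × log₂(1/ratio) = 28280 years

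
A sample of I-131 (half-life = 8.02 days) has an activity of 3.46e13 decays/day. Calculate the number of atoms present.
N = A/λ = 4.003e14 atoms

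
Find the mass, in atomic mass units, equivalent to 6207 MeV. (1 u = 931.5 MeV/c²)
m = E/c² = 6.663 u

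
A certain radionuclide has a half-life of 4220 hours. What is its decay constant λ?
λ = ln(2)/t½ = 1.643e-4 hour⁻¹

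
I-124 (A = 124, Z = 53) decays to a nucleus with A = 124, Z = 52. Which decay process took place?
ΔA = 0, ΔZ = -1 ⇒ beta-plus decay (β⁺) or electron capture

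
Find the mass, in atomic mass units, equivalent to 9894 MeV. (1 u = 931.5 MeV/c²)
m = E/c² = 10.62 u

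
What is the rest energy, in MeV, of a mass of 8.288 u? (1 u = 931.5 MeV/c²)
E = mc² = 7720 MeV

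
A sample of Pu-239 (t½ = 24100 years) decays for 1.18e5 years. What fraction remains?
N/N₀ = (1/2)^(t/t½) = 0.03358 = 3.36%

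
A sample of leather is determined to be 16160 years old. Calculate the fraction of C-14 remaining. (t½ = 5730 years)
N/N₀ = (1/2)^(t/t½) = 0.1416 = 14.2%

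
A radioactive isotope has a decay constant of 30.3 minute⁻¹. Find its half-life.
t½ = ln(2)/λ = 0.02288 minutes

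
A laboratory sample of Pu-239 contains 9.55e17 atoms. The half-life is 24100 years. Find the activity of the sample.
A = λN = 2.747e13 decays/year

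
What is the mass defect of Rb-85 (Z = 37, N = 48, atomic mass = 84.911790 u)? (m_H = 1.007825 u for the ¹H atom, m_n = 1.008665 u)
Δm = Z·m_H + N·m_n − M = 0.7937 u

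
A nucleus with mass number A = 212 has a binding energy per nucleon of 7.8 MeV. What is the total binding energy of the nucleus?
B.E. = 7.8 × 212 = 1654 MeV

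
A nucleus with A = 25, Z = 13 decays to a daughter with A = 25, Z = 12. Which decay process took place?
ΔA = 0, ΔZ = -1 ⇒ beta-plus decay (β⁺) or electron capture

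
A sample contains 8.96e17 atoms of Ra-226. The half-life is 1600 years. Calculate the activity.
A = λN = 3.882e14 decays/year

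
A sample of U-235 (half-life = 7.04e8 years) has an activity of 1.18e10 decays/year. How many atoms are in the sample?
N = A/λ = 1.198e19 atoms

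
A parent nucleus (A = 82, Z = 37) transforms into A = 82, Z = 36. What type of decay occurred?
ΔA = 0, ΔZ = -1 ⇒ beta-plus decay (β⁺) or electron capture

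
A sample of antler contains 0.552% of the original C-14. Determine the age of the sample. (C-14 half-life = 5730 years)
Age = t½ × log₂(1/ratio) = 42980 years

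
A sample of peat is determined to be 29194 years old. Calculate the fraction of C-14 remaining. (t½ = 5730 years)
N/N₀ = (1/2)^(t/t½) = 0.02926 = 2.93%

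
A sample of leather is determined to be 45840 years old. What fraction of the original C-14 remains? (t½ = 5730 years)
N/N₀ = (1/2)^(t/t½) = 0.003906 = 0.391%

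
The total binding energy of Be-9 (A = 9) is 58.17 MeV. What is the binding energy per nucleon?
B.E./A = 58.17/9 = 6.463 MeV/nucleon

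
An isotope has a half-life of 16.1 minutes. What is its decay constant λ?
λ = ln(2)/t½ = 0.04305 minute⁻¹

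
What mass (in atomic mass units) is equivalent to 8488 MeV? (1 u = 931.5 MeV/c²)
m = E/c² = 9.112 u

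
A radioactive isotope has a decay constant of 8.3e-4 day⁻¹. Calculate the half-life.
t½ = ln(2)/λ = 835.1 days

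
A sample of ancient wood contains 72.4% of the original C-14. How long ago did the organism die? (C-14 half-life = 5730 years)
Age = t½ × log₂(1/ratio) = 2670 years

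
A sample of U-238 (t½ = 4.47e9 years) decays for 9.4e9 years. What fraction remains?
N/N₀ = (1/2)^(t/t½) = 0.2328 = 23.3%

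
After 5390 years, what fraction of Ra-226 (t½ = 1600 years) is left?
N/N₀ = (1/2)^(t/t½) = 0.09681 = 9.68%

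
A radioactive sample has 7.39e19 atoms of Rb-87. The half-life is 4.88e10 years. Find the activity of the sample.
A = λN = 1.05e9 decays/year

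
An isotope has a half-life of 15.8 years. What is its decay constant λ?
λ = ln(2)/t½ = 0.04387 year⁻¹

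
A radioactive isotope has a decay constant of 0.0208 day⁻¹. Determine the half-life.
t½ = ln(2)/λ = 33.32 days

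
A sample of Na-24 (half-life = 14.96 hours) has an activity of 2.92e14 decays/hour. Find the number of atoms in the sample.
N = A/λ = 6.302e15 atoms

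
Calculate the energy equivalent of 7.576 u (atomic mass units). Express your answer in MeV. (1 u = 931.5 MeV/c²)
E = mc² = 7057 MeV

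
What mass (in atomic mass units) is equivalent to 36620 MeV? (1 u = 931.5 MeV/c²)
m = E/c² = 39.31 u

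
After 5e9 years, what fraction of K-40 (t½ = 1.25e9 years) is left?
N/N₀ = (1/2)^(t/t½) = 0.0625 = 6.25%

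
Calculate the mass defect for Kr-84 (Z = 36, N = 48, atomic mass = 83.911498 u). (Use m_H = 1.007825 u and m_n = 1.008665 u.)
Δm = Z·m_H + N·m_n − M = 0.7861 u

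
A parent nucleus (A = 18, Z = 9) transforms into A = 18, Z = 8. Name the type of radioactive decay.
ΔA = 0, ΔZ = -1 ⇒ beta-plus decay (β⁺) or electron capture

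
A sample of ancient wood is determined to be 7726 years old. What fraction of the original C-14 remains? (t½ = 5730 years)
N/N₀ = (1/2)^(t/t½) = 0.3927 = 39.3%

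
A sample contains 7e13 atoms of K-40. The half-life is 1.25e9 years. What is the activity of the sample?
A = λN = 38820 decays/year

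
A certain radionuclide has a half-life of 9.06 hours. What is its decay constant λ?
λ = ln(2)/t½ = 0.07651 hour⁻¹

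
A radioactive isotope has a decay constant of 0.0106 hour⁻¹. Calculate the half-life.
t½ = ln(2)/λ = 65.39 hours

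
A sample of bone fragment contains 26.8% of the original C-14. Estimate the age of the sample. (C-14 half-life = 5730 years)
Age = t½ × log₂(1/ratio) = 10890 years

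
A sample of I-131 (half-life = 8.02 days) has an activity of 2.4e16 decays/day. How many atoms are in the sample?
N = A/λ = 2.777e17 atoms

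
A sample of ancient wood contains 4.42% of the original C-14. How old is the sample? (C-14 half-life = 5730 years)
Age = t½ × log₂(1/ratio) = 25780 years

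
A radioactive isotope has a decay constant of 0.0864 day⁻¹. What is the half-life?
t½ = ln(2)/λ = 8.023 days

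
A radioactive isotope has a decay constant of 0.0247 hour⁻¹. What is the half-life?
t½ = ln(2)/λ = 28.06 hours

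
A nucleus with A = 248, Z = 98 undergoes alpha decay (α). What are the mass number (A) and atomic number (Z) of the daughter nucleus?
Daughter: A = 244, Z = 96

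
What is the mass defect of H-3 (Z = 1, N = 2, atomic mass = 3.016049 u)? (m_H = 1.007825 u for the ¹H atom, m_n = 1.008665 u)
Δm = Z·m_H + N·m_n − M = 0.009106 u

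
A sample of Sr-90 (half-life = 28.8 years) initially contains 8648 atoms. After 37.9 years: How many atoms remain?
N = N₀(1/2)^(t/t½) = 3474 atoms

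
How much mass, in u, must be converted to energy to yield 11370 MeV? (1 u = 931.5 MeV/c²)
m = E/c² = 12.21 u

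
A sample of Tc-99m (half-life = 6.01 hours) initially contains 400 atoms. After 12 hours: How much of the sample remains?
N = N₀(1/2)^(t/t½) = 100.2 atoms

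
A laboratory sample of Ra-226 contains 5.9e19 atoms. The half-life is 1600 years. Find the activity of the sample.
A = λN = 2.556e16 decays/year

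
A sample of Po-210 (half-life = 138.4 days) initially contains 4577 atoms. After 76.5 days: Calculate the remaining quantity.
N = N₀(1/2)^(t/t½) = 3120 atoms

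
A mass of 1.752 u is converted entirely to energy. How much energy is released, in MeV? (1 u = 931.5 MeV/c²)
E = mc² = 1632 MeV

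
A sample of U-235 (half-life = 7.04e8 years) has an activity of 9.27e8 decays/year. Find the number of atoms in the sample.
N = A/λ = 9.415e17 atoms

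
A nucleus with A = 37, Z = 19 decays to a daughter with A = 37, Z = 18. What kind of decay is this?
ΔA = 0, ΔZ = -1 ⇒ beta-plus decay (β⁺) or electron capture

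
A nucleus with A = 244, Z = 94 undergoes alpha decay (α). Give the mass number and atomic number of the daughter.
Daughter: A = 240, Z = 92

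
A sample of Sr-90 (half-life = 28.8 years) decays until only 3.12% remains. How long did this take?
t = t½ × log₂(N₀/N) = 144.1 years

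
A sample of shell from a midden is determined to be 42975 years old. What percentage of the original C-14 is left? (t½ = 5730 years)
N/N₀ = (1/2)^(t/t½) = 0.005524 = 0.552%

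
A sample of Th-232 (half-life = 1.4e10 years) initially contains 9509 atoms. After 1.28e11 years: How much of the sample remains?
N = N₀(1/2)^(t/t½) = 16.82 atoms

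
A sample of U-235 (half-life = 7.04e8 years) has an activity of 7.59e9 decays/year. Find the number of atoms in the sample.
N = A/λ = 7.709e18 atoms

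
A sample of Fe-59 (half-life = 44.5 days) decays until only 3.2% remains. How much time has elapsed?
t = t½ × log₂(N₀/N) = 221 days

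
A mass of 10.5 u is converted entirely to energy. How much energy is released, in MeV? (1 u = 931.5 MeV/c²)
E = mc² = 9781 MeV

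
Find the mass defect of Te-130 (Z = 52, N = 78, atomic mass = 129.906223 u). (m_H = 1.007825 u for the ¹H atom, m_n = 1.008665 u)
Δm = Z·m_H + N·m_n − M = 1.177 u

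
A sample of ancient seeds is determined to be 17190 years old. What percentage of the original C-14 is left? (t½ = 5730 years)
N/N₀ = (1/2)^(t/t½) = 0.125 = 12.5%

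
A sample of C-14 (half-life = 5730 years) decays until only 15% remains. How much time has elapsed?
t = t½ × log₂(N₀/N) = 15680 years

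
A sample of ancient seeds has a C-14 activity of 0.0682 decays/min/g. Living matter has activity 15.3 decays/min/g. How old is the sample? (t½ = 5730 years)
Age = t½ × log₂(A₀/A) = 44750 years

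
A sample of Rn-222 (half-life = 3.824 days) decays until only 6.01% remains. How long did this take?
t = t½ × log₂(N₀/N) = 15.51 days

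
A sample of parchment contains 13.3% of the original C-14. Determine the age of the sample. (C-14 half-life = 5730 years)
Age = t½ × log₂(1/ratio) = 16680 years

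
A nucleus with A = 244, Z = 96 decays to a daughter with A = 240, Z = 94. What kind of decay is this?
ΔA = -4, ΔZ = -2 ⇒ alpha decay (α)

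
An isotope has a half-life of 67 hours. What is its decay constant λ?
λ = ln(2)/t½ = 0.01035 hour⁻¹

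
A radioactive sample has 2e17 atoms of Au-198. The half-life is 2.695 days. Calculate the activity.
A = λN = 5.144e16 decays/day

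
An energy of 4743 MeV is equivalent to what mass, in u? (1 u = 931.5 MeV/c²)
m = E/c² = 5.092 u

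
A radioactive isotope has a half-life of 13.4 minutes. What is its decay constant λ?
λ = ln(2)/t½ = 0.05173 minute⁻¹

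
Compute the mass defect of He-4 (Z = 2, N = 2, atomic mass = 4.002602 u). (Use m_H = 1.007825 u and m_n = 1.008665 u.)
Δm = Z·m_H + N·m_n − M = 0.03038 u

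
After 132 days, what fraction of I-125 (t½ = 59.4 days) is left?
N/N₀ = (1/2)^(t/t½) = 0.2143 = 21.4%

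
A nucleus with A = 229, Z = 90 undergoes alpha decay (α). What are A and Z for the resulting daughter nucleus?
Daughter: A = 225, Z = 88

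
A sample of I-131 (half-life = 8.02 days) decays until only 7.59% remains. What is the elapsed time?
t = t½ × log₂(N₀/N) = 29.83 days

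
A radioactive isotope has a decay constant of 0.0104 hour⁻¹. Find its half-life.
t½ = ln(2)/λ = 66.65 hours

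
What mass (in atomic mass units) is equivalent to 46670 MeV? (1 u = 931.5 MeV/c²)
m = E/c² = 50.1 u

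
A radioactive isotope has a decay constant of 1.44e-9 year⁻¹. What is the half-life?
t½ = ln(2)/λ = 4.814e8 years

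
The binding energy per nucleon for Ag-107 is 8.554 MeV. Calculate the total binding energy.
B.E. = 8.554 × 107 = 915.3 MeV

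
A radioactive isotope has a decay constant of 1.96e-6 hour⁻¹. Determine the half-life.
t½ = ln(2)/λ = 3.536e5 hours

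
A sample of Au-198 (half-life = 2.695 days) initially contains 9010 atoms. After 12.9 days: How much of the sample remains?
N = N₀(1/2)^(t/t½) = 326.4 atoms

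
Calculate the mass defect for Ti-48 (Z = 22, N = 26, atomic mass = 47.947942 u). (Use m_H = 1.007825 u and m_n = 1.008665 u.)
Δm = Z·m_H + N·m_n − M = 0.4495 u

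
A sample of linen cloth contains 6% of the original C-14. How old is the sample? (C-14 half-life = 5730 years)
Age = t½ × log₂(1/ratio) = 23260 years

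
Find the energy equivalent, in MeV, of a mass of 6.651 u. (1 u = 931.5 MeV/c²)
E = mc² = 6195 MeV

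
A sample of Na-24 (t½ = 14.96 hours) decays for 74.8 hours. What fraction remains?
N/N₀ = (1/2)^(t/t½) = 0.03125 = 3.13%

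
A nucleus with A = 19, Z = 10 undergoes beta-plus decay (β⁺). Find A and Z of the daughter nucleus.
Daughter: A = 19, Z = 9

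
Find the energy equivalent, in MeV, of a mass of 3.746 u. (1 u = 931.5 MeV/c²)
E = mc² = 3489 MeV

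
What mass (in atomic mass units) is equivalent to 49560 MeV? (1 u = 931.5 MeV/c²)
m = E/c² = 53.2 u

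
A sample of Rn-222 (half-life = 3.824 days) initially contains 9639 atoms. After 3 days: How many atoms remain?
N = N₀(1/2)^(t/t½) = 5596 atoms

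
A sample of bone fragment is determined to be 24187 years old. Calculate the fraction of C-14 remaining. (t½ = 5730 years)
N/N₀ = (1/2)^(t/t½) = 0.05362 = 5.36%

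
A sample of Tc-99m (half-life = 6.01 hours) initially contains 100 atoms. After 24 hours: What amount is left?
N = N₀(1/2)^(t/t½) = 6.279 atoms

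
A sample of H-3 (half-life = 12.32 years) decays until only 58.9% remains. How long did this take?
t = t½ × log₂(N₀/N) = 9.408 years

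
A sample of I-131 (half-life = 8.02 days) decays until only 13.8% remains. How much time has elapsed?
t = t½ × log₂(N₀/N) = 22.92 days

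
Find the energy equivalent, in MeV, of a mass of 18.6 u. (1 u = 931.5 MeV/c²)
E = mc² = 17330 MeV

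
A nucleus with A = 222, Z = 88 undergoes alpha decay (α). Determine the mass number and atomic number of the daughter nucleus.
Daughter: A = 218, Z = 86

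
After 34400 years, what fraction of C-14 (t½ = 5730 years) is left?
N/N₀ = (1/2)^(t/t½) = 0.01559 = 1.56%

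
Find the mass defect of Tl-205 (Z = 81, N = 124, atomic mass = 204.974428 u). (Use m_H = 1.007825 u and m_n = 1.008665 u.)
Δm = Z·m_H + N·m_n − M = 1.734 u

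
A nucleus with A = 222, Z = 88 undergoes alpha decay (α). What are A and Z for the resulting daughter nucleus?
Daughter: A = 218, Z = 86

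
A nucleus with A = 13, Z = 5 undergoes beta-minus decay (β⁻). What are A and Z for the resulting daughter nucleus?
Daughter: A = 13, Z = 6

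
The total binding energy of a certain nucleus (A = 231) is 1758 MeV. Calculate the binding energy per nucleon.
B.E./A = 1758/231 = 7.61 MeV/nucleon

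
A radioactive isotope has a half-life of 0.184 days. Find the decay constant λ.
λ = ln(2)/t½ = 3.767 day⁻¹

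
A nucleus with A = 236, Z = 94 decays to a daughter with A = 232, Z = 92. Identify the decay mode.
ΔA = -4, ΔZ = -2 ⇒ alpha decay (α)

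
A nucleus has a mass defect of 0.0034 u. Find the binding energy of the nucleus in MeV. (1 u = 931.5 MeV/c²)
B.E. = Δm × 931.5 = 3.167 MeV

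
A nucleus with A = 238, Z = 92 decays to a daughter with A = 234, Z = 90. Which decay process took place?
ΔA = -4, ΔZ = -2 ⇒ alpha decay (α)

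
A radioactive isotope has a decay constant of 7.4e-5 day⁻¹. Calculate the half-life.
t½ = ln(2)/λ = 9367 days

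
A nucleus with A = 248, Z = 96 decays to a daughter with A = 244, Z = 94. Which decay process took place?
ΔA = -4, ΔZ = -2 ⇒ alpha decay (α)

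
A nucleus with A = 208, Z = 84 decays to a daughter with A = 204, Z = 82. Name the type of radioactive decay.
ΔA = -4, ΔZ = -2 ⇒ alpha decay (α)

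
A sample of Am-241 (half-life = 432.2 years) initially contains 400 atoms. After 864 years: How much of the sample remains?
N = N₀(1/2)^(t/t½) = 100.1 atoms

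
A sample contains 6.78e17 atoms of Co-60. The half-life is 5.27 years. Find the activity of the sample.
A = λN = 8.918e16 decays/year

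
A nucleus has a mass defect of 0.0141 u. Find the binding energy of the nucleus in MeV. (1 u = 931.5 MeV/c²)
B.E. = Δm × 931.5 = 13.13 MeV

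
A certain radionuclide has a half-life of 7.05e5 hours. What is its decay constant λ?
λ = ln(2)/t½ = 9.832e-7 hour⁻¹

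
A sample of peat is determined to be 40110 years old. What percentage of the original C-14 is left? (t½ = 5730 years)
N/N₀ = (1/2)^(t/t½) = 0.007812 = 0.781%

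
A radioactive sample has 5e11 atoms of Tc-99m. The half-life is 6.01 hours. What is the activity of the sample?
A = λN = 5.767e10 decays/hour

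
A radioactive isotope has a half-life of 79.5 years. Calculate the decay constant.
λ = ln(2)/t½ = 0.008719 year⁻¹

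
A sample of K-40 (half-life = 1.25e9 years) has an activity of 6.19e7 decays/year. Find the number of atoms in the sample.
N = A/λ = 1.116e17 atoms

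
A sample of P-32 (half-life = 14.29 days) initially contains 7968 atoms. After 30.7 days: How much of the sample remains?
N = N₀(1/2)^(t/t½) = 1797 atoms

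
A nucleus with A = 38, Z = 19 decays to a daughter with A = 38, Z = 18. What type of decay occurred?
ΔA = 0, ΔZ = -1 ⇒ beta-plus decay (β⁺) or electron capture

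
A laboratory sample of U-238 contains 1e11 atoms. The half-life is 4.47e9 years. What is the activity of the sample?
A = λN = 15.51 decays/year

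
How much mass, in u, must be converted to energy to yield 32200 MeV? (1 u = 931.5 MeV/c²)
m = E/c² = 34.57 u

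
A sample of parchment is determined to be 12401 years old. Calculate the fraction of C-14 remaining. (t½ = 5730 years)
N/N₀ = (1/2)^(t/t½) = 0.2231 = 22.3%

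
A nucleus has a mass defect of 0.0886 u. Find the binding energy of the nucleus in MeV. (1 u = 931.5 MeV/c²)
B.E. = Δm × 931.5 = 82.53 MeV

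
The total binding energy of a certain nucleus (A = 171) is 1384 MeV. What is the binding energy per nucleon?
B.E./A = 1384/171 = 8.094 MeV/nucleon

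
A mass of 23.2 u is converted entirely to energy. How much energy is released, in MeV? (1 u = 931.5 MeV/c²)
E = mc² = 21610 MeV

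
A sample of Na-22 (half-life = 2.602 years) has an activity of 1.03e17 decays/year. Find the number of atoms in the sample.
N = A/λ = 3.867e17 atoms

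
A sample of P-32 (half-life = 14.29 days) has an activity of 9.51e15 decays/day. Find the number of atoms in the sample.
N = A/λ = 1.961e17 atoms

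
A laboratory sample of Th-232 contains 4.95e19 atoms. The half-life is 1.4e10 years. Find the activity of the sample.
A = λN = 2.451e9 decays/year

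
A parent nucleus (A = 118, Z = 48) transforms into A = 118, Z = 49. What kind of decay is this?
ΔA = 0, ΔZ = +1 ⇒ beta-minus decay (β⁻)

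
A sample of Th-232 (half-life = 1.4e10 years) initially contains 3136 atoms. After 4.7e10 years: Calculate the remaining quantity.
N = N₀(1/2)^(t/t½) = 306 atoms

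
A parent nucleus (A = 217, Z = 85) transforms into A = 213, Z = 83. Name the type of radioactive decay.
ΔA = -4, ΔZ = -2 ⇒ alpha decay (α)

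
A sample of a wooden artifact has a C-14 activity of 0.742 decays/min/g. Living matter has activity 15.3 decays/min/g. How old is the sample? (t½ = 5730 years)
Age = t½ × log₂(A₀/A) = 25020 years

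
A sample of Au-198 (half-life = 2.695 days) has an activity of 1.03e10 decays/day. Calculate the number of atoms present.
N = A/λ = 4.005e10 atoms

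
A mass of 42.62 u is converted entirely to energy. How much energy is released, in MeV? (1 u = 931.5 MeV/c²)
E = mc² = 39700 MeV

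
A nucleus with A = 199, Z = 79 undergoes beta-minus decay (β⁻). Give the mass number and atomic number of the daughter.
Daughter: A = 199, Z = 80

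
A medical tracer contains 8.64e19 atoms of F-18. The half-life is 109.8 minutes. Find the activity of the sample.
A = λN = 5.454e17 decays/minute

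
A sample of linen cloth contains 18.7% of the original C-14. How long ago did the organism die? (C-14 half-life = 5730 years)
Age = t½ × log₂(1/ratio) = 13860 years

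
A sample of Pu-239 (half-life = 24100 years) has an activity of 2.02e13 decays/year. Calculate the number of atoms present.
N = A/λ = 7.023e17 atoms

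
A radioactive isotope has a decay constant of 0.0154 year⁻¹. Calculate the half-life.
t½ = ln(2)/λ = 45.01 years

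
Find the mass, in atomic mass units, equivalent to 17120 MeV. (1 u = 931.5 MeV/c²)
m = E/c² = 18.38 u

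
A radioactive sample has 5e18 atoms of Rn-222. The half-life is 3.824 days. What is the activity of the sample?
A = λN = 9.063e17 decays/day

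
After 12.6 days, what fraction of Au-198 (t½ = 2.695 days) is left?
N/N₀ = (1/2)^(t/t½) = 0.03914 = 3.91%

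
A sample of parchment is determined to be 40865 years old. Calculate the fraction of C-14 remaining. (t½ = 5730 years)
N/N₀ = (1/2)^(t/t½) = 0.007131 = 0.713%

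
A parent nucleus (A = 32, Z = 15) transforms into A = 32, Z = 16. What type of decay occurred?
ΔA = 0, ΔZ = +1 ⇒ beta-minus decay (β⁻)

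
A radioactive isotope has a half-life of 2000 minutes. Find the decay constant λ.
λ = ln(2)/t½ = 3.466e-4 minute⁻¹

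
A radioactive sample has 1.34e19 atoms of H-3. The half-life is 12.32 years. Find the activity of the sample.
A = λN = 7.539e17 decays/year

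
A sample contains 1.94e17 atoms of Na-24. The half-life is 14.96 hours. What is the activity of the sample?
A = λN = 8.989e15 decays/hour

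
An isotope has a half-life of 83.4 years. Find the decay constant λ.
λ = ln(2)/t½ = 0.008311 year⁻¹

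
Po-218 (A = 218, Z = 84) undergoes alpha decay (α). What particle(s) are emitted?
α particle = ⁴₂He (2 protons + 2 neutrons)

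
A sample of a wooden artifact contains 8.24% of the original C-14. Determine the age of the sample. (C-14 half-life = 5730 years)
Age = t½ × log₂(1/ratio) = 20630 years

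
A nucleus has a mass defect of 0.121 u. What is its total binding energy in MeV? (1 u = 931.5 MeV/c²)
B.E. = Δm × 931.5 = 112.7 MeV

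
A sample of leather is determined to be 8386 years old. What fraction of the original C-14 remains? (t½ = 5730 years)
N/N₀ = (1/2)^(t/t½) = 0.3626 = 36.3%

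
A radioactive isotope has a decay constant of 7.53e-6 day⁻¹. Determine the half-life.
t½ = ln(2)/λ = 92050 days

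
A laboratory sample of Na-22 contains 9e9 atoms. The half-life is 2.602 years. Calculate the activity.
A = λN = 2.398e9 decays/year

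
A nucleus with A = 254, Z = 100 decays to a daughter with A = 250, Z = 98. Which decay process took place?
ΔA = -4, ΔZ = -2 ⇒ alpha decay (α)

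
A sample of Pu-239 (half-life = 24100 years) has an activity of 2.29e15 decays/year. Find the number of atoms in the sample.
N = A/λ = 7.962e19 atoms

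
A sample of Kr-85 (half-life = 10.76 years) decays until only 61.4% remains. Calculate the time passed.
t = t½ × log₂(N₀/N) = 7.572 years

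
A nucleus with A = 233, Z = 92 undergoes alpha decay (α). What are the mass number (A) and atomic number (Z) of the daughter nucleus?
Daughter: A = 229, Z = 90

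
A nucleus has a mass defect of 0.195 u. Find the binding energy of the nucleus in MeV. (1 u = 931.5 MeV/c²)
B.E. = Δm × 931.5 = 181.6 MeV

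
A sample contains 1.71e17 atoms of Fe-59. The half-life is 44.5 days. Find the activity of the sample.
A = λN = 2.664e15 decays/day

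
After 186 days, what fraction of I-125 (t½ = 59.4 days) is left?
N/N₀ = (1/2)^(t/t½) = 0.1141 = 11.4%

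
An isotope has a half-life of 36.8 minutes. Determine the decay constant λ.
λ = ln(2)/t½ = 0.01884 minute⁻¹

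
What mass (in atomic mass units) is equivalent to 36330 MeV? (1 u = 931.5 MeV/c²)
m = E/c² = 39 u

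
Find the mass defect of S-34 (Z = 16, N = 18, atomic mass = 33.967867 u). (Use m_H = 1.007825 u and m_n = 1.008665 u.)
Δm = Z·m_H + N·m_n − M = 0.3133 u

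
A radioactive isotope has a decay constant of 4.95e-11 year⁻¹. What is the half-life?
t½ = ln(2)/λ = 1.4e10 years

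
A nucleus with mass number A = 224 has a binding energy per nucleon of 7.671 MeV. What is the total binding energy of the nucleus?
B.E. = 7.671 × 224 = 1718 MeV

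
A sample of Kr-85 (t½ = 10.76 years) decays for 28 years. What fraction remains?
N/N₀ = (1/2)^(t/t½) = 0.1647 = 16.5%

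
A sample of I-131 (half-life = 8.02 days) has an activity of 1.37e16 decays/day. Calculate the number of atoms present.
N = A/λ = 1.585e17 atoms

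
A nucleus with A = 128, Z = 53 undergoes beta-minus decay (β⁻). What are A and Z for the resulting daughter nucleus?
Daughter: A = 128, Z = 54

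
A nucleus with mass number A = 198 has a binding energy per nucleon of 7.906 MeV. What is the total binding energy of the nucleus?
B.E. = 7.906 × 198 = 1565 MeV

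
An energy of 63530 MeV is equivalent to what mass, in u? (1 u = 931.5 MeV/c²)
m = E/c² = 68.2 u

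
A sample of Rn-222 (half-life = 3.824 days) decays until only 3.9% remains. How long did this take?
t = t½ × log₂(N₀/N) = 17.9 days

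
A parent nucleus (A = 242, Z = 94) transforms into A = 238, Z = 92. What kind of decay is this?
ΔA = -4, ΔZ = -2 ⇒ alpha decay (α)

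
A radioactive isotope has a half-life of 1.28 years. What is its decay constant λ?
λ = ln(2)/t½ = 0.5415 year⁻¹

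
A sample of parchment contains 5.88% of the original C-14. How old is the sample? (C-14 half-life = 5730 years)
Age = t½ × log₂(1/ratio) = 23420 years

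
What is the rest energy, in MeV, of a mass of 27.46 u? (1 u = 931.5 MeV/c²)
E = mc² = 25580 MeV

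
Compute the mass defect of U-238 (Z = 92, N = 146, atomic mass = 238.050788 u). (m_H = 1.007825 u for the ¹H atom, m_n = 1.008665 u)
Δm = Z·m_H + N·m_n − M = 1.934 u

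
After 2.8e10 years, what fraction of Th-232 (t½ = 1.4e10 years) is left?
N/N₀ = (1/2)^(t/t½) = 0.25 = 25%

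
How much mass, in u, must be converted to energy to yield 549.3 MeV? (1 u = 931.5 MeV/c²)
m = E/c² = 0.5897 u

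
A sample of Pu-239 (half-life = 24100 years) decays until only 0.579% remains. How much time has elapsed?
t = t½ × log₂(N₀/N) = 1.791e5 years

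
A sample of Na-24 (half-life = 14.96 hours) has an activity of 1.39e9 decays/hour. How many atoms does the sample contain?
N = A/λ = 3e10 atoms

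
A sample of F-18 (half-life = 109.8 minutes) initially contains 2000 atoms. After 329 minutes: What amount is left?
N = N₀(1/2)^(t/t½) = 250.6 atoms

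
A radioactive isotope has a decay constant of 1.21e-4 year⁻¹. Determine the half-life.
t½ = ln(2)/λ = 5728 years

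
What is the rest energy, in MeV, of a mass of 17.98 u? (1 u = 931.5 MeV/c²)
E = mc² = 16750 MeV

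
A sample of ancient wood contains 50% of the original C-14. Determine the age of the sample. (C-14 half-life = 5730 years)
Age = t½ × log₂(1/ratio) = 5730 years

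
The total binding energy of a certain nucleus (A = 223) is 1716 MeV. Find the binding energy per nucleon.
B.E./A = 1716/223 = 7.695 MeV/nucleon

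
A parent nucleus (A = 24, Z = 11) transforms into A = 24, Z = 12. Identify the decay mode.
ΔA = 0, ΔZ = +1 ⇒ beta-minus decay (β⁻)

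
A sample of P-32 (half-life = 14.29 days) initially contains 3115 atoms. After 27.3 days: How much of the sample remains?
N = N₀(1/2)^(t/t½) = 828.6 atoms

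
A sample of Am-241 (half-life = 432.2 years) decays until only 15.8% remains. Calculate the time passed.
t = t½ × log₂(N₀/N) = 1151 years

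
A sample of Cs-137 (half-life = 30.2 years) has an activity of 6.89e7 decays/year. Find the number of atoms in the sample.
N = A/λ = 3.002e9 atoms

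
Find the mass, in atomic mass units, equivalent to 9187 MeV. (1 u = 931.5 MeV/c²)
m = E/c² = 9.863 u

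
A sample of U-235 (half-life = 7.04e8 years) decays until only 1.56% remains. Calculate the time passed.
t = t½ × log₂(N₀/N) = 4.226e9 years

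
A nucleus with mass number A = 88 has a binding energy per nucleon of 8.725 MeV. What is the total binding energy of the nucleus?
B.E. = 8.725 × 88 = 767.8 MeV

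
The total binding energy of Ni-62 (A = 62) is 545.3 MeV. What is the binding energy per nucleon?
B.E./A = 545.3/62 = 8.795 MeV/nucleon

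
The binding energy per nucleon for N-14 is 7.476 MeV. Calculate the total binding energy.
B.E. = 7.476 × 14 = 104.7 MeV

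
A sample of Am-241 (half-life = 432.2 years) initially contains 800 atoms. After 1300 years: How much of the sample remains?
N = N₀(1/2)^(t/t½) = 99.46 atoms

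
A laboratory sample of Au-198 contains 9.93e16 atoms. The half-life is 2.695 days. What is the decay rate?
A = λN = 2.554e16 decays/day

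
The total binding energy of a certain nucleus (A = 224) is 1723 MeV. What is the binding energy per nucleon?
B.E./A = 1723/224 = 7.692 MeV/nucleon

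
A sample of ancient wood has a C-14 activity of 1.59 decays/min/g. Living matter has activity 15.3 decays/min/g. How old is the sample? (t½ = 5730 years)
Age = t½ × log₂(A₀/A) = 18720 years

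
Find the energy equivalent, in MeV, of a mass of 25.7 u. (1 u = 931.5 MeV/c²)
E = mc² = 23940 MeV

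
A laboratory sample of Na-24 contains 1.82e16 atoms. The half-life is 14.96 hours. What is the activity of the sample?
A = λN = 8.433e14 decays/hour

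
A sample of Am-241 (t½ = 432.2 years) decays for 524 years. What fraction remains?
N/N₀ = (1/2)^(t/t½) = 0.4315 = 43.2%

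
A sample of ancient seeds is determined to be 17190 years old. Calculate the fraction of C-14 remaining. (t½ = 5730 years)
N/N₀ = (1/2)^(t/t½) = 0.125 = 12.5%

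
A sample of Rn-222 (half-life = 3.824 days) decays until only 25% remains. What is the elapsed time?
t = t½ × log₂(N₀/N) = 7.648 days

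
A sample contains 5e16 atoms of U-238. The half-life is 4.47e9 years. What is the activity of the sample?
A = λN = 7.753e6 decays/year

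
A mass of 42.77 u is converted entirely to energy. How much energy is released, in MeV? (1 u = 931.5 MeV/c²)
E = mc² = 39840 MeV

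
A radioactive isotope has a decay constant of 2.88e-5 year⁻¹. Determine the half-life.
t½ = ln(2)/λ = 24070 years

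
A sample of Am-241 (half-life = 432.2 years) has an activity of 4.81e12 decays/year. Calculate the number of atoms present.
N = A/λ = 2.999e15 atoms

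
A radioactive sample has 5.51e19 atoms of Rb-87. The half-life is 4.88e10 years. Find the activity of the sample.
A = λN = 7.826e8 decays/year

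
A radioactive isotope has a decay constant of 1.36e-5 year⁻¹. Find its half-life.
t½ = ln(2)/λ = 50970 years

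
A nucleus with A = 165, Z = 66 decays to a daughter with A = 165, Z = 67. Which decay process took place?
ΔA = 0, ΔZ = +1 ⇒ beta-minus decay (β⁻)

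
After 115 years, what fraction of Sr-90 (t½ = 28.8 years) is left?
N/N₀ = (1/2)^(t/t½) = 0.0628 = 6.28%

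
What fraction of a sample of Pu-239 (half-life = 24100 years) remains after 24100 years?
N/N₀ = (1/2)^(t/t½) = 0.5 = 50%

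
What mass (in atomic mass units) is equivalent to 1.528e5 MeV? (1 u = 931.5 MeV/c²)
m = E/c² = 164 u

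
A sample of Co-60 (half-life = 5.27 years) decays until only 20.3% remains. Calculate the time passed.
t = t½ × log₂(N₀/N) = 12.12 years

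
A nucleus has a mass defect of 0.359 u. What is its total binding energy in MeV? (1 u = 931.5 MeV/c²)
B.E. = Δm × 931.5 = 334.4 MeV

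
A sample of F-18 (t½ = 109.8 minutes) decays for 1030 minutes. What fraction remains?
N/N₀ = (1/2)^(t/t½) = 0.0015 = 0.15%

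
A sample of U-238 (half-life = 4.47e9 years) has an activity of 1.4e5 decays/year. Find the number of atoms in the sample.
N = A/λ = 9.028e14 atoms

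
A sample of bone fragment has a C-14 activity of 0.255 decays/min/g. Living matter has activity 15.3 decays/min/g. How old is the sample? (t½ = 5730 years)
Age = t½ × log₂(A₀/A) = 33850 years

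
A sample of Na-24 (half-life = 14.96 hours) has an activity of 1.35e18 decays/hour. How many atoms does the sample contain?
N = A/λ = 2.914e19 atoms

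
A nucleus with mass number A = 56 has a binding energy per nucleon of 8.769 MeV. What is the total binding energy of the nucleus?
B.E. = 8.769 × 56 = 491.1 MeV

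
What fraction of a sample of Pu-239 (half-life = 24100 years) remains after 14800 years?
N/N₀ = (1/2)^(t/t½) = 0.6533 = 65.3%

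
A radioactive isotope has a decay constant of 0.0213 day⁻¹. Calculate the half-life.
t½ = ln(2)/λ = 32.54 days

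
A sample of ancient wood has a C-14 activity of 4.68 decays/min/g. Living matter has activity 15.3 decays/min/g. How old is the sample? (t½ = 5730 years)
Age = t½ × log₂(A₀/A) = 9792 years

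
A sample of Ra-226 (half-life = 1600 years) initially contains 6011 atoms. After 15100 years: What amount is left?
N = N₀(1/2)^(t/t½) = 8.669 atoms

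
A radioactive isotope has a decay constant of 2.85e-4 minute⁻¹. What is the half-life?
t½ = ln(2)/λ = 2432 minutes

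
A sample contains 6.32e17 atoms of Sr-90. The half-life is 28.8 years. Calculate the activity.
A = λN = 1.521e16 decays/year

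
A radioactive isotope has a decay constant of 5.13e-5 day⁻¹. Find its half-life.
t½ = ln(2)/λ = 13510 days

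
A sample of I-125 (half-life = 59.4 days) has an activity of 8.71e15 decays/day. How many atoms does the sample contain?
N = A/λ = 7.464e17 atoms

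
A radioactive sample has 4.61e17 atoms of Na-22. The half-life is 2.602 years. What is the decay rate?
A = λN = 1.228e17 decays/year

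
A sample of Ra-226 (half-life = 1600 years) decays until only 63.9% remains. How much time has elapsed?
t = t½ × log₂(N₀/N) = 1034 years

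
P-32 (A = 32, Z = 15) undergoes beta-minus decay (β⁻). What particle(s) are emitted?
β⁻: electron (e⁻) + antineutrino (ν̄ₑ)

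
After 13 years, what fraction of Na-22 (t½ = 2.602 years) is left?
N/N₀ = (1/2)^(t/t½) = 0.03133 = 3.13%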